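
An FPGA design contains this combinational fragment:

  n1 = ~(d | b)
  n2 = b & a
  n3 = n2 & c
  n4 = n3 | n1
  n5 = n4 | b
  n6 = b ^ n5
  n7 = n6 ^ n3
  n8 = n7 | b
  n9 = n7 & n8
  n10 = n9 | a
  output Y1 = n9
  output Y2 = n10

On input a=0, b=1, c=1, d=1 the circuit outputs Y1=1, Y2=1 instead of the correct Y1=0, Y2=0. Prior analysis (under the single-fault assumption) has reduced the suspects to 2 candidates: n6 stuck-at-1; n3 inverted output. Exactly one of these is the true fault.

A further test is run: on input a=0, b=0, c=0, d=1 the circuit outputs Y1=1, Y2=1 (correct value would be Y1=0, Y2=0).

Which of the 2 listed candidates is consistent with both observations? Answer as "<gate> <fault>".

n6 stuck-at-1

Evaluate each candidate on input a=0, b=0, c=0, d=1:
  n6 stuck-at-1: n1=0, n2=0, n3=0, n4=0, n5=0, n6=1 [stuck-at-1], n7=1, n8=1, n9=1, n10=1 → Y1=1, Y2=1 — matches
  n3 inverted output: n1=0, n2=0, n3=1 [inverted output], n4=1, n5=1, n6=1, n7=0, n8=0, n9=0, n10=0 → Y1=0, Y2=0 — eliminated
Only n6 stuck-at-1 reproduces the observed Y1=1, Y2=1.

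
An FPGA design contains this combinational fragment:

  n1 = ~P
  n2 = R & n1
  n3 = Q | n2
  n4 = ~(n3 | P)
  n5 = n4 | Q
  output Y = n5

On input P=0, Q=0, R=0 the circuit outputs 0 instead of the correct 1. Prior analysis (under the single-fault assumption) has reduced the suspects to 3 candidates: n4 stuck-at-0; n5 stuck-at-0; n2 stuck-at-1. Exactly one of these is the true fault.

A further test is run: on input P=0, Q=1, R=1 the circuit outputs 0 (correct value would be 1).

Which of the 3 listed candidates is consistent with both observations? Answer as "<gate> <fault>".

n5 stuck-at-0

Evaluate each candidate on input P=0, Q=1, R=1:
  n4 stuck-at-0: n1=1, n2=1, n3=1, n4=0 [stuck-at-0], n5=1 → 1 — eliminated
  n5 stuck-at-0: n1=1, n2=1, n3=1, n4=0, n5=0 [stuck-at-0] → 0 — matches
  n2 stuck-at-1: n1=1, n2=1 [stuck-at-1], n3=1, n4=0, n5=1 → 1 — eliminated
Only n5 stuck-at-0 reproduces the observed 0.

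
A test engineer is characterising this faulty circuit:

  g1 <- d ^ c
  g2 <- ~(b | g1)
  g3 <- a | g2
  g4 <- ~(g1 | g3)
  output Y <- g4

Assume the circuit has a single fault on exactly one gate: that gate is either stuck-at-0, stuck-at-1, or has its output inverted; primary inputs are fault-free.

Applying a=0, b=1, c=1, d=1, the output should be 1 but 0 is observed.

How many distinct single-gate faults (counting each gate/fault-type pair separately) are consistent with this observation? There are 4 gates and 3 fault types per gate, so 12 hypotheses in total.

Fault-free: g1=0, g2=0, g3=0, g4=1 → 1. Observed 0.
  g1 stuck-at-0: output 1 ✗
  g1 stuck-at-1: output 0 ✓
  g1 inverted output: output 0 ✓
  g2 stuck-at-0: output 1 ✗
  g2 stuck-at-1: output 0 ✓
  g2 inverted output: output 0 ✓
  g3 stuck-at-0: output 1 ✗
  g3 stuck-at-1: output 0 ✓
  g3 inverted output: output 0 ✓
  g4 stuck-at-0: output 0 ✓
  g4 stuck-at-1: output 1 ✗
  g4 inverted output: output 0 ✓
Consistent faults: {g1 stuck-at-1, g1 inverted output, g2 stuck-at-1, g2 inverted output, g3 stuck-at-1, g3 inverted output, g4 stuck-at-0, g4 inverted output} — 8 in all.

8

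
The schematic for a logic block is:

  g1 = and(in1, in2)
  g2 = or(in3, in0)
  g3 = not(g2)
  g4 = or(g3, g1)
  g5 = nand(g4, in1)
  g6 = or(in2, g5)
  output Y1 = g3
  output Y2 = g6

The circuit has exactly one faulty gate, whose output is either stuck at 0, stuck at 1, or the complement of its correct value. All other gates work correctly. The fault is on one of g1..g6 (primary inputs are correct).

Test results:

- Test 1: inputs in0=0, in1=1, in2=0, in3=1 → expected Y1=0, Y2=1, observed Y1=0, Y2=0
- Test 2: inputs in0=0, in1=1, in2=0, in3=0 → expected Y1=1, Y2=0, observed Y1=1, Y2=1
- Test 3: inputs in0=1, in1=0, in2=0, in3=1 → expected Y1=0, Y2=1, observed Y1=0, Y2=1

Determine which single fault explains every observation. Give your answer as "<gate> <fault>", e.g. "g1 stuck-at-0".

Fault-free values for test 1 (in0=0, in1=1, in2=0, in3=1): g1=0, g2=1, g3=0, g4=0, g5=1, g6=1, giving Y1=0, Y2=1. Observed Y1=0, Y2=0.
Test 1: faults giving observed Y1=0, Y2=0 are {g1 stuck-at-1, g1 inverted output, g4 stuck-at-1, g4 inverted output, g5 stuck-at-0, g5 inverted output, g6 stuck-at-0, g6 inverted output}.
Test 2 (in0=0, in1=1, in2=0, in3=0): fault-free g1=0, g2=0, g3=1, g4=1, g5=0, g6=0 → Y1=1, Y2=0; observed Y1=1, Y2=1. Eliminates g1 stuck-at-1, g1 inverted output, g4 stuck-at-1, g5 stuck-at-0, g6 stuck-at-0.
Test 3 (in0=1, in1=0, in2=0, in3=1): fault-free g1=0, g2=1, g3=0, g4=0, g5=1, g6=1 → Y1=0, Y2=1; observed Y1=0, Y2=1. Eliminates g5 inverted output, g6 inverted output.
Only g4 inverted output is consistent with every test.

g4 inverted output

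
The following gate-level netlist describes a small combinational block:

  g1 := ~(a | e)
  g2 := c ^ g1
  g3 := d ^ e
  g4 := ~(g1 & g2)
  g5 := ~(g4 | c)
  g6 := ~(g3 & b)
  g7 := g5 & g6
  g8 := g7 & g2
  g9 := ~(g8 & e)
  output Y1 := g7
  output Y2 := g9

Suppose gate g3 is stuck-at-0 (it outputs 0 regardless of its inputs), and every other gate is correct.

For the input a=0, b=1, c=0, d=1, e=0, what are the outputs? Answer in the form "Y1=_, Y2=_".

Propagate with g3 forced: g1=1, g2=1, g3=0 [stuck-at-0], g4=0, g5=1, g6=1, g7=1, g8=1, g9=1.
So the outputs are Y1=1, Y2=1. (Without the fault they would be Y1=0, Y2=1.)

Y1=1, Y2=1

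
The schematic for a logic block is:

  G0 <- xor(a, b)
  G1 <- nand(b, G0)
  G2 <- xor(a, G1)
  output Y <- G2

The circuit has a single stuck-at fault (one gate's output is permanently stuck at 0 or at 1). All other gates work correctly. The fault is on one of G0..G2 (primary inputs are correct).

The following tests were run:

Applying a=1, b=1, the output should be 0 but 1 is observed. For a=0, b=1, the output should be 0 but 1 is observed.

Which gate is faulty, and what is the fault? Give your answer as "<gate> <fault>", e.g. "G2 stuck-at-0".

Fault-free values for test 1 (a=1, b=1): G0=0, G1=1, G2=0, giving Y=0. Observed 1.
Test 1: faults giving observed 1 are {G0 stuck-at-1, G1 stuck-at-0, G2 stuck-at-1}.
Test 2 (a=0, b=1): fault-free G0=1, G1=0, G2=0 → 0; observed 1. Eliminates G0 stuck-at-1, G1 stuck-at-0.
Only G2 stuck-at-1 is consistent with every test.

G2 stuck-at-1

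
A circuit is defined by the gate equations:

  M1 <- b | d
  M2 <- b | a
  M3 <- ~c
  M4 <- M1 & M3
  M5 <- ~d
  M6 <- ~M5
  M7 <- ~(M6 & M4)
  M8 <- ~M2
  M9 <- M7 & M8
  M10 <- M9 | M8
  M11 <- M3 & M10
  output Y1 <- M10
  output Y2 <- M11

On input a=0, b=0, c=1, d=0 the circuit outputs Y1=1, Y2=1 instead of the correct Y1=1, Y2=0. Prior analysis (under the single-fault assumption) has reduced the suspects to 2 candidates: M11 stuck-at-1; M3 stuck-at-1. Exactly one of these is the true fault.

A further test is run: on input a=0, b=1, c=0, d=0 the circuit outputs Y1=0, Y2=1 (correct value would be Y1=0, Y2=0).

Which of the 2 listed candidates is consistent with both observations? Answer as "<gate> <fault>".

M11 stuck-at-1

Evaluate each candidate on input a=0, b=1, c=0, d=0:
  M11 stuck-at-1: M1=1, M2=1, M3=1, M4=1, M5=1, M6=0, M7=1, M8=0, M9=0, M10=0, M11=1 [stuck-at-1] → Y1=0, Y2=1 — matches
  M3 stuck-at-1: M1=1, M2=1, M3=1 [stuck-at-1], M4=1, M5=1, M6=0, M7=1, M8=0, M9=0, M10=0, M11=0 → Y1=0, Y2=0 — eliminated
Only M11 stuck-at-1 reproduces the observed Y1=0, Y2=1.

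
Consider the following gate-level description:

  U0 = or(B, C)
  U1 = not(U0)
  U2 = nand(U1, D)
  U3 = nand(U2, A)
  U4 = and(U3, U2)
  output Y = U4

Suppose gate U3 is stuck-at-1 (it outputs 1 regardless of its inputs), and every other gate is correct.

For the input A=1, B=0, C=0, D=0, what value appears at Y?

Propagate with U3 forced: U0=0, U1=1, U2=1, U3=1 [stuck-at-1], U4=1.
So Y = 1. (Without the fault it would be 0.)

1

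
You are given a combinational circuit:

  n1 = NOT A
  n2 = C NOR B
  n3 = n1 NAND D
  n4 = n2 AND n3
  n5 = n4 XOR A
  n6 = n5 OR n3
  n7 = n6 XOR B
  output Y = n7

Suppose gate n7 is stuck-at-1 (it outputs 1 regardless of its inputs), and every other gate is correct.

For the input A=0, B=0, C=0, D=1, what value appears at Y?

Propagate with n7 forced: n1=1, n2=1, n3=0, n4=0, n5=0, n6=0, n7=1 [stuck-at-1].
So Y = 1. (Without the fault it would be 0.)

1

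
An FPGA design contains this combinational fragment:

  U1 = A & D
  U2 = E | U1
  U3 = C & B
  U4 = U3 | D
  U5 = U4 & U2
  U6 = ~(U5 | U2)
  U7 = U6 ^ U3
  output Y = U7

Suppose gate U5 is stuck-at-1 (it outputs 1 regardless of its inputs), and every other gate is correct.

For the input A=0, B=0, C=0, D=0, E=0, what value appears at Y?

0

Propagate with U5 forced: U1=0, U2=0, U3=0, U4=0, U5=1 [stuck-at-1], U6=0, U7=0.
So Y = 0. (Without the fault it would be 1.)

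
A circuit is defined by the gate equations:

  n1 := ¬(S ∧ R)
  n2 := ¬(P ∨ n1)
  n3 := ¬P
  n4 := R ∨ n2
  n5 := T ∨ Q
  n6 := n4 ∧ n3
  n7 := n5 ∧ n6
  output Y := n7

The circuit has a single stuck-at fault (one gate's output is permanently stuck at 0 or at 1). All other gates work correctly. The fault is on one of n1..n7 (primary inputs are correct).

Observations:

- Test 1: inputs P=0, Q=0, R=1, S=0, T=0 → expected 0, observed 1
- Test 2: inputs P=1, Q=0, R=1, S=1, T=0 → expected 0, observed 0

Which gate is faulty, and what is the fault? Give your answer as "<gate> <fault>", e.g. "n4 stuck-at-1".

Fault-free values for test 1 (P=0, Q=0, R=1, S=0, T=0): n1=1, n2=0, n3=1, n4=1, n5=0, n6=1, n7=0, giving Y=0. Observed 1.
Test 1: faults giving observed 1 are {n5 stuck-at-1, n7 stuck-at-1}.
Test 2 (P=1, Q=0, R=1, S=1, T=0): fault-free n1=0, n2=0, n3=0, n4=1, n5=0, n6=0, n7=0 → 0; observed 0. Eliminates n7 stuck-at-1.
Only n5 stuck-at-1 is consistent with every test.

n5 stuck-at-1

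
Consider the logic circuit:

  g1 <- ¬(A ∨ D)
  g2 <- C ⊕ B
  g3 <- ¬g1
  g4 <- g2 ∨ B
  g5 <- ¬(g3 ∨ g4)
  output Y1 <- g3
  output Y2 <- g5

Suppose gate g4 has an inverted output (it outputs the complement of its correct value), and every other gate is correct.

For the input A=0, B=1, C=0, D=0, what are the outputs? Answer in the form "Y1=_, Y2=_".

Y1=0, Y2=1

Propagate with g4 forced: g1=1, g2=1, g3=0, g4=0 [inverted output], g5=1.
So the outputs are Y1=0, Y2=1. (Without the fault they would be Y1=0, Y2=0.)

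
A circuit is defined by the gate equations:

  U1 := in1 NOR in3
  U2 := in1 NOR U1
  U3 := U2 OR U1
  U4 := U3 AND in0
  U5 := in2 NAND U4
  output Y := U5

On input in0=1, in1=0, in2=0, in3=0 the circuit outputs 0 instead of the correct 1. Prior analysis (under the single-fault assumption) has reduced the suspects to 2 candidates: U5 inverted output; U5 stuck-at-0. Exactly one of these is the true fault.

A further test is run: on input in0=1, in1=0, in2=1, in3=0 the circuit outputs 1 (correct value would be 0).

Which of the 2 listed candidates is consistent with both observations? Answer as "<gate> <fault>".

U5 inverted output

Evaluate each candidate on input in0=1, in1=0, in2=1, in3=0:
  U5 inverted output: U1=1, U2=0, U3=1, U4=1, U5=1 [inverted output] → 1 — matches
  U5 stuck-at-0: U1=1, U2=0, U3=1, U4=1, U5=0 [stuck-at-0] → 0 — eliminated
Only U5 inverted output reproduces the observed 1.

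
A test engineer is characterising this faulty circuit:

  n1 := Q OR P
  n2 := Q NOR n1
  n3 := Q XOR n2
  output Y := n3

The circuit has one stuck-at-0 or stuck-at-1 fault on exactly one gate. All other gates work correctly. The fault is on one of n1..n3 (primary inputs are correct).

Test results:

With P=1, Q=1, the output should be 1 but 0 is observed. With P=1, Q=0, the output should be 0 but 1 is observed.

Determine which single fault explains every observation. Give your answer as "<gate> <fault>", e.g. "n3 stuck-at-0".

n2 stuck-at-1

Fault-free values for test 1 (P=1, Q=1): n1=1, n2=0, n3=1, giving Y=1. Observed 0.
Test 1: faults giving observed 0 are {n2 stuck-at-1, n3 stuck-at-0}.
Test 2 (P=1, Q=0): fault-free n1=1, n2=0, n3=0 → 0; observed 1. Eliminates n3 stuck-at-0.
Only n2 stuck-at-1 is consistent with every test.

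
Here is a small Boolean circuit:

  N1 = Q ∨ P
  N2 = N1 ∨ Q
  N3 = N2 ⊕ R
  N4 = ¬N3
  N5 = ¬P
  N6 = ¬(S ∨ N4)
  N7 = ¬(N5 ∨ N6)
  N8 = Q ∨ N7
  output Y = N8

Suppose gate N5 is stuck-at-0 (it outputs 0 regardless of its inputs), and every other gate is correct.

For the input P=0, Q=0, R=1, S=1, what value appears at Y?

Propagate with N5 forced: N1=0, N2=0, N3=1, N4=0, N5=0 [stuck-at-0], N6=0, N7=1, N8=1.
So Y = 1. (Without the fault it would be 0.)

1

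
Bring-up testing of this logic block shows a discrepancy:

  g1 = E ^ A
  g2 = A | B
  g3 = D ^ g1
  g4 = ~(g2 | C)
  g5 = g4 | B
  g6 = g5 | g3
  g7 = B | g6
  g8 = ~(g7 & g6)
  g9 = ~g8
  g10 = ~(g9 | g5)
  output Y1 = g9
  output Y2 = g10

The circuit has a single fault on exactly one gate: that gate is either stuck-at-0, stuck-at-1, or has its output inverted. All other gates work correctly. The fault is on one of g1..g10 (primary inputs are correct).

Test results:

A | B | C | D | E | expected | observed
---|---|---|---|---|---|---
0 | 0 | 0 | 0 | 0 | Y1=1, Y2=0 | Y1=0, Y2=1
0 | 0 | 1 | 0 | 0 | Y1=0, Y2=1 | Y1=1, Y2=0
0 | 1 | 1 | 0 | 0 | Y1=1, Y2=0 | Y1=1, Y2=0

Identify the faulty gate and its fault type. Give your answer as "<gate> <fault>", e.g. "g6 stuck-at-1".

Fault-free values for test 1 (A=0, B=0, C=0, D=0, E=0): g1=0, g2=0, g3=0, g4=1, g5=1, g6=1, g7=1, g8=0, g9=1, g10=0, giving Y1=1, Y2=0. Observed Y1=0, Y2=1.
Test 1: faults giving observed Y1=0, Y2=1 are {g2 stuck-at-1, g2 inverted output, g4 stuck-at-0, g4 inverted output, g5 stuck-at-0, g5 inverted output}.
Test 2 (A=0, B=0, C=1, D=0, E=0): fault-free g1=0, g2=0, g3=0, g4=0, g5=0, g6=0, g7=0, g8=1, g9=0, g10=1 → Y1=0, Y2=1; observed Y1=1, Y2=0. Eliminates g2 stuck-at-1, g2 inverted output, g4 stuck-at-0, g5 stuck-at-0.
Test 3 (A=0, B=1, C=1, D=0, E=0): fault-free g1=0, g2=1, g3=0, g4=0, g5=1, g6=1, g7=1, g8=0, g9=1, g10=0 → Y1=1, Y2=0; observed Y1=1, Y2=0. Eliminates g5 inverted output.
Only g4 inverted output is consistent with every test.

g4 inverted output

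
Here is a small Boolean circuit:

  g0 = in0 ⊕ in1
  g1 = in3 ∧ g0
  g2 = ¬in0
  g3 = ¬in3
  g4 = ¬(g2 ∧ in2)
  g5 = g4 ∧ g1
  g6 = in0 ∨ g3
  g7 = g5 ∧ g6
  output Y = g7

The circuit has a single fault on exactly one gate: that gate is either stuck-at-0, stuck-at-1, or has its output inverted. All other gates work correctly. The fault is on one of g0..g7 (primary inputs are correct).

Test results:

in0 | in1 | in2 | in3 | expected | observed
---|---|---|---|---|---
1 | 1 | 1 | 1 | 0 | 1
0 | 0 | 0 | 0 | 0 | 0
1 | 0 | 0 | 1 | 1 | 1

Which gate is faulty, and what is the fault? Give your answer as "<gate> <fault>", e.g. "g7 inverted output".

g0 stuck-at-1

Fault-free values for test 1 (in0=1, in1=1, in2=1, in3=1): g0=0, g1=0, g2=0, g3=0, g4=1, g5=0, g6=1, g7=0, giving Y=0. Observed 1.
Test 1: faults giving observed 1 are {g0 stuck-at-1, g0 inverted output, g1 stuck-at-1, g1 inverted output, g5 stuck-at-1, g5 inverted output, g7 stuck-at-1, g7 inverted output}.
Test 2 (in0=0, in1=0, in2=0, in3=0): fault-free g0=0, g1=0, g2=1, g3=1, g4=1, g5=0, g6=1, g7=0 → 0; observed 0. Eliminates g1 stuck-at-1, g1 inverted output, g5 stuck-at-1, g5 inverted output, g7 stuck-at-1, g7 inverted output.
Test 3 (in0=1, in1=0, in2=0, in3=1): fault-free g0=1, g1=1, g2=0, g3=0, g4=1, g5=1, g6=1, g7=1 → 1; observed 1. Eliminates g0 inverted output.
Only g0 stuck-at-1 is consistent with every test.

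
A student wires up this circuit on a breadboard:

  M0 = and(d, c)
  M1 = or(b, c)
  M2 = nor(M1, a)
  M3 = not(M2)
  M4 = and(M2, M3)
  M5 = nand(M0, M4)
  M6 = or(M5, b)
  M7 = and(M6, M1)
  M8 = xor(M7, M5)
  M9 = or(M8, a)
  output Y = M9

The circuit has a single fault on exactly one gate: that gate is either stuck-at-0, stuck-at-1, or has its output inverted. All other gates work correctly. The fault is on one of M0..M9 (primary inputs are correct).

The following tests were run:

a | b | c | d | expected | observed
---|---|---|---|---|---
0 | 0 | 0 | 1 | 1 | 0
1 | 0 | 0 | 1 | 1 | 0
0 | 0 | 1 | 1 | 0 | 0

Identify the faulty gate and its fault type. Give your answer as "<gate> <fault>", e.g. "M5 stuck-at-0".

M9 stuck-at-0

Fault-free values for test 1 (a=0, b=0, c=0, d=1): M0=0, M1=0, M2=1, M3=0, M4=0, M5=1, M6=1, M7=0, M8=1, M9=1, giving Y=1. Observed 0.
Test 1: faults giving observed 0 are {M1 stuck-at-1, M1 inverted output, M5 stuck-at-0, M5 inverted output, M7 stuck-at-1, M7 inverted output, M8 stuck-at-0, M8 inverted output, M9 stuck-at-0, M9 inverted output}.
Test 2 (a=1, b=0, c=0, d=1): fault-free M0=0, M1=0, M2=0, M3=1, M4=0, M5=1, M6=1, M7=0, M8=1, M9=1 → 1; observed 0. Eliminates M1 stuck-at-1, M1 inverted output, M5 stuck-at-0, M5 inverted output, M7 stuck-at-1, M7 inverted output, M8 stuck-at-0, M8 inverted output.
Test 3 (a=0, b=0, c=1, d=1): fault-free M0=1, M1=1, M2=0, M3=1, M4=0, M5=1, M6=1, M7=1, M8=0, M9=0 → 0; observed 0. Eliminates M9 inverted output.
Only M9 stuck-at-0 is consistent with every test.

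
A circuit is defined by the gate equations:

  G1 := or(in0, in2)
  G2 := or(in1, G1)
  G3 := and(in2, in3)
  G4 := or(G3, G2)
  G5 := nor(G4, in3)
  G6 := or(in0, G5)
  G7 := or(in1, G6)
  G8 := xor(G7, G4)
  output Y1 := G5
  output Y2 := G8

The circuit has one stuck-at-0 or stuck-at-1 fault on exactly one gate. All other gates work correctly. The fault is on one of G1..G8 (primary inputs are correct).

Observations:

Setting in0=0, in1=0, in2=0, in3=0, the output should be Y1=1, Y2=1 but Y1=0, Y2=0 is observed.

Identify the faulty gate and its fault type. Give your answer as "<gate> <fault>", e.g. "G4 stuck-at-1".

Fault-free values for test 1 (in0=0, in1=0, in2=0, in3=0): G1=0, G2=0, G3=0, G4=0, G5=1, G6=1, G7=1, G8=1, giving Y1=1, Y2=1. Observed Y1=0, Y2=0.
Test 1: faults giving observed Y1=0, Y2=0 are {G5 stuck-at-0}.
Only G5 stuck-at-0 is consistent with every test.

G5 stuck-at-0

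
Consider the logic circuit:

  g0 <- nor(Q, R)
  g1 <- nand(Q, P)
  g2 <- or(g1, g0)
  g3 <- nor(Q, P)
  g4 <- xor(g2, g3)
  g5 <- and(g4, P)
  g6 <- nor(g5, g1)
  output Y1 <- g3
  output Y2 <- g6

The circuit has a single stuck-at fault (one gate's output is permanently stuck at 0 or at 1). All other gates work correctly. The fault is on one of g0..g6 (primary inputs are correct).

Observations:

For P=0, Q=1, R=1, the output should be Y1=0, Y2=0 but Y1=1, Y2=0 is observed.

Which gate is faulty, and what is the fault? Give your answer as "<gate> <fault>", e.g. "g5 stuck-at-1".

g3 stuck-at-1

Fault-free values for test 1 (P=0, Q=1, R=1): g0=0, g1=1, g2=1, g3=0, g4=1, g5=0, g6=0, giving Y1=0, Y2=0. Observed Y1=1, Y2=0.
Test 1: faults giving observed Y1=1, Y2=0 are {g3 stuck-at-1}.
Only g3 stuck-at-1 is consistent with every test.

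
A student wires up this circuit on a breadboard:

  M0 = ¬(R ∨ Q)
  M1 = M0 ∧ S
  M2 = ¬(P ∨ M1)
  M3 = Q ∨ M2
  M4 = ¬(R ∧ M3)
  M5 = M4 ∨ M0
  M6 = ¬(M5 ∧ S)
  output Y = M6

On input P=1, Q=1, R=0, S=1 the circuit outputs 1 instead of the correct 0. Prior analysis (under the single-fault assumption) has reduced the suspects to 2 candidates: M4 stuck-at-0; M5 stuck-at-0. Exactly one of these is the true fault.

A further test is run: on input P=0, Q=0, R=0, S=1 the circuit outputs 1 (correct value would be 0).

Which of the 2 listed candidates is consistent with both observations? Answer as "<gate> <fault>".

Evaluate each candidate on input P=0, Q=0, R=0, S=1:
  M4 stuck-at-0: M0=1, M1=1, M2=0, M3=0, M4=0 [stuck-at-0], M5=1, M6=0 → 0 — eliminated
  M5 stuck-at-0: M0=1, M1=1, M2=0, M3=0, M4=1, M5=0 [stuck-at-0], M6=1 → 1 — matches
Only M5 stuck-at-0 reproduces the observed 1.

M5 stuck-at-0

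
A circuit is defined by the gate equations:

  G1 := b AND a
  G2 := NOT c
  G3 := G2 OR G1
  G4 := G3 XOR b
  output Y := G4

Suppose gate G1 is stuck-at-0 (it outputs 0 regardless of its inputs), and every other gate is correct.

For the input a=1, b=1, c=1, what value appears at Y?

Propagate with G1 forced: G1=0 [stuck-at-0], G2=0, G3=0, G4=1.
So Y = 1. (Without the fault it would be 0.)

1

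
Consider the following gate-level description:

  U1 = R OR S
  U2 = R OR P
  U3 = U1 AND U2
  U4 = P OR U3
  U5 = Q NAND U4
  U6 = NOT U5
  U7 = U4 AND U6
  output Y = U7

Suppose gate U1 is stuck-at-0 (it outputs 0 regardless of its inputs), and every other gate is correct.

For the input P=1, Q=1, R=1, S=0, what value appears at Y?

1

Propagate with U1 forced: U1=0 [stuck-at-0], U2=1, U3=0, U4=1, U5=0, U6=1, U7=1.
So Y = 1. (Same as the fault-free value — the fault is masked on this input.)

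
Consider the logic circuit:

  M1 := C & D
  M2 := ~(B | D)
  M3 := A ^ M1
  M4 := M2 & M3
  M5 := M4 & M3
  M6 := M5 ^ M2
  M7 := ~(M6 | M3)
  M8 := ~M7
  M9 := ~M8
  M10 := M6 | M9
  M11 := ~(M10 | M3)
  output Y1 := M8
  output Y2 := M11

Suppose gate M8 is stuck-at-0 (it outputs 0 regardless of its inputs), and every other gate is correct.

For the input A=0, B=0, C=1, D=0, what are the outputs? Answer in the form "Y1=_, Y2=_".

Propagate with M8 forced: M1=0, M2=1, M3=0, M4=0, M5=0, M6=1, M7=0, M8=0 [stuck-at-0], M9=1, M10=1, M11=0.
So the outputs are Y1=0, Y2=0. (Without the fault they would be Y1=1, Y2=0.)

Y1=0, Y2=0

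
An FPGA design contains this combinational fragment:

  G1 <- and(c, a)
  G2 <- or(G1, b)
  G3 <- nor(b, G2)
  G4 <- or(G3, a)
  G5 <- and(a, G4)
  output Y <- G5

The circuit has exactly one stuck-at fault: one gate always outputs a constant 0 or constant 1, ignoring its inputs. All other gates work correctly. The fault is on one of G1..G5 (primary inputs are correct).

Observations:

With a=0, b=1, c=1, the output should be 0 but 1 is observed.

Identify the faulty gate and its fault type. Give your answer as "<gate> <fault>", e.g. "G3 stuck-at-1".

G5 stuck-at-1

Fault-free values for test 1 (a=0, b=1, c=1): G1=0, G2=1, G3=0, G4=0, G5=0, giving Y=0. Observed 1.
Test 1: faults giving observed 1 are {G5 stuck-at-1}.
Only G5 stuck-at-1 is consistent with every test.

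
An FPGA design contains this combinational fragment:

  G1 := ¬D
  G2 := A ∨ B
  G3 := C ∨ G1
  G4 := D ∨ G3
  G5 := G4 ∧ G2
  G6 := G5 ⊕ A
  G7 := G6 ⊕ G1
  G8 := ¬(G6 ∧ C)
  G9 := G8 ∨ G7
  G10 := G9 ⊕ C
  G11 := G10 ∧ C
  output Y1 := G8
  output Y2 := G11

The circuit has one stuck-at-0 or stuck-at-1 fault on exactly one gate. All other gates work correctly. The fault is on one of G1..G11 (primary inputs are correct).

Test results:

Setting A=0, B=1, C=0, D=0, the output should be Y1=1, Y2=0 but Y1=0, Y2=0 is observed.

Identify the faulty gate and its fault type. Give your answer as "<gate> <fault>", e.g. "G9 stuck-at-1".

Fault-free values for test 1 (A=0, B=1, C=0, D=0): G1=1, G2=1, G3=1, G4=1, G5=1, G6=1, G7=0, G8=1, G9=1, G10=1, G11=0, giving Y1=1, Y2=0. Observed Y1=0, Y2=0.
Test 1: faults giving observed Y1=0, Y2=0 are {G8 stuck-at-0}.
Only G8 stuck-at-0 is consistent with every test.

G8 stuck-at-0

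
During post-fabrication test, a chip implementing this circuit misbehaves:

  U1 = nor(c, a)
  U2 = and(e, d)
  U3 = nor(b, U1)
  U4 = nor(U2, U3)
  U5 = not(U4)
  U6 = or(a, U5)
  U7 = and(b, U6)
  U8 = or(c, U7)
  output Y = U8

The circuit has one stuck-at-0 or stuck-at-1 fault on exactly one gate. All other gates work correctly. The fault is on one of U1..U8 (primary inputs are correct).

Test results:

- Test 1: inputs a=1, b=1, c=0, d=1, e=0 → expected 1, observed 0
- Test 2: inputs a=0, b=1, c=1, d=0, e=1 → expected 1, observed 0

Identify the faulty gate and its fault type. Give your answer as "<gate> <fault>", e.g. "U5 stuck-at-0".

U8 stuck-at-0

Fault-free values for test 1 (a=1, b=1, c=0, d=1, e=0): U1=0, U2=0, U3=0, U4=1, U5=0, U6=1, U7=1, U8=1, giving Y=1. Observed 0.
Test 1: faults giving observed 0 are {U6 stuck-at-0, U7 stuck-at-0, U8 stuck-at-0}.
Test 2 (a=0, b=1, c=1, d=0, e=1): fault-free U1=0, U2=0, U3=0, U4=1, U5=0, U6=0, U7=0, U8=1 → 1; observed 0. Eliminates U6 stuck-at-0, U7 stuck-at-0.
Only U8 stuck-at-0 is consistent with every test.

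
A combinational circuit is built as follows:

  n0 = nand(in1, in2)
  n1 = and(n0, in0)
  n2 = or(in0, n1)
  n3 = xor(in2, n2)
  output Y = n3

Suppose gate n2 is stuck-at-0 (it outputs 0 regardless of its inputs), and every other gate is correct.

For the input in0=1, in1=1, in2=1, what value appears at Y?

Propagate with n2 forced: n0=0, n1=0, n2=0 [stuck-at-0], n3=1.
So Y = 1. (Without the fault it would be 0.)

1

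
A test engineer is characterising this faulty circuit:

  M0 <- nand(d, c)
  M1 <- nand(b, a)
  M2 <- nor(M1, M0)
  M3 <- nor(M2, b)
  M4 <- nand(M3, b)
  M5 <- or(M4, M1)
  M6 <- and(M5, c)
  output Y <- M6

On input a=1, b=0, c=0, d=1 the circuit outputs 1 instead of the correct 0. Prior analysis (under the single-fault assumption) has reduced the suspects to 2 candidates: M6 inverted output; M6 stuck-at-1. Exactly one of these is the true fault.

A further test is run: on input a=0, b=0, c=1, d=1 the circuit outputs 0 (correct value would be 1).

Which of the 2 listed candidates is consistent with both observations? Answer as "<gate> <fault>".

M6 inverted output

Evaluate each candidate on input a=0, b=0, c=1, d=1:
  M6 inverted output: M0=0, M1=1, M2=0, M3=1, M4=1, M5=1, M6=0 [inverted output] → 0 — matches
  M6 stuck-at-1: M0=0, M1=1, M2=0, M3=1, M4=1, M5=1, M6=1 [stuck-at-1] → 1 — eliminated
Only M6 inverted output reproduces the observed 0.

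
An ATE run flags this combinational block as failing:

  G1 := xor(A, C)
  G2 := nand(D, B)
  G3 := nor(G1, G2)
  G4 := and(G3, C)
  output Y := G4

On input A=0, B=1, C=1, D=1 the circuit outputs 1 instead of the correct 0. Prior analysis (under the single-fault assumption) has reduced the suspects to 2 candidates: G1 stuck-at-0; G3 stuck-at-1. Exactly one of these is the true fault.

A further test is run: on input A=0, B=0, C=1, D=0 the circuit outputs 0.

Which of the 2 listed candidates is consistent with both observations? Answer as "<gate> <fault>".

G1 stuck-at-0

Evaluate each candidate on input A=0, B=0, C=1, D=0:
  G1 stuck-at-0: G1=0 [stuck-at-0], G2=1, G3=0, G4=0 → 0 — matches
  G3 stuck-at-1: G1=1, G2=1, G3=1 [stuck-at-1], G4=1 → 1 — eliminated
Only G1 stuck-at-0 reproduces the observed 0.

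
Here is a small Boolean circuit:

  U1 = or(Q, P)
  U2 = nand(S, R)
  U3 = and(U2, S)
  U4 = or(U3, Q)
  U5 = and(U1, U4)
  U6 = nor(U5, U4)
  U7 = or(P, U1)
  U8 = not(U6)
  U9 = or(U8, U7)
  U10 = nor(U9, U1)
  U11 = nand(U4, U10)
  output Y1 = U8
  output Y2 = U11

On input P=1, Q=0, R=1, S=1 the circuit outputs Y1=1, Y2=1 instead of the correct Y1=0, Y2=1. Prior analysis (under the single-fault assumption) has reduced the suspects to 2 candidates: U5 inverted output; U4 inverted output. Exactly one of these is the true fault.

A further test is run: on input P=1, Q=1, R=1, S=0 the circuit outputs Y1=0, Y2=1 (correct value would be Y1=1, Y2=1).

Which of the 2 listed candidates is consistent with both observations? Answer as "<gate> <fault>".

U4 inverted output

Evaluate each candidate on input P=1, Q=1, R=1, S=0:
  U5 inverted output: U1=1, U2=1, U3=0, U4=1, U5=0 [inverted output], U6=0, U7=1, U8=1, U9=1, U10=0, U11=1 → Y1=1, Y2=1 — eliminated
  U4 inverted output: U1=1, U2=1, U3=0, U4=0 [inverted output], U5=0, U6=1, U7=1, U8=0, U9=1, U10=0, U11=1 → Y1=0, Y2=1 — matches
Only U4 inverted output reproduces the observed Y1=0, Y2=1.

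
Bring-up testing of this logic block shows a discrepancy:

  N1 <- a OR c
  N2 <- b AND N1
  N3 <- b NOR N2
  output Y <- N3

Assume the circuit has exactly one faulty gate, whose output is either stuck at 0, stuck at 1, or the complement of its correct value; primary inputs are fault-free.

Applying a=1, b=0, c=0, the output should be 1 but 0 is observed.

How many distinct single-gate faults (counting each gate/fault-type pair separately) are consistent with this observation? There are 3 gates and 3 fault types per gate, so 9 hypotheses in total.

Fault-free: N1=1, N2=0, N3=1 → 1. Observed 0.
  N1 stuck-at-0: output 1 ✗
  N1 stuck-at-1: output 1 ✗
  N1 inverted output: output 1 ✗
  N2 stuck-at-0: output 1 ✗
  N2 stuck-at-1: output 0 ✓
  N2 inverted output: output 0 ✓
  N3 stuck-at-0: output 0 ✓
  N3 stuck-at-1: output 1 ✗
  N3 inverted output: output 0 ✓
Consistent faults: {N2 stuck-at-1, N2 inverted output, N3 stuck-at-0, N3 inverted output} — 4 in all.

4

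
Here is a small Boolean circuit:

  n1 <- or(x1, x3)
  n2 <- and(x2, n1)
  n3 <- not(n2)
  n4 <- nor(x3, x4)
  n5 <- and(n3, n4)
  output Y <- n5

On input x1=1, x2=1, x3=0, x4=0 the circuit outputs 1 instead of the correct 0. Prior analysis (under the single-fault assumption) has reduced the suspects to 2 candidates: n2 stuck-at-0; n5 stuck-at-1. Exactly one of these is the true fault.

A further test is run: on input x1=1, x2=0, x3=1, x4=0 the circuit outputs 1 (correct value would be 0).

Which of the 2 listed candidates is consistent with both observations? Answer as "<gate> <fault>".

n5 stuck-at-1

Evaluate each candidate on input x1=1, x2=0, x3=1, x4=0:
  n2 stuck-at-0: n1=1, n2=0 [stuck-at-0], n3=1, n4=0, n5=0 → 0 — eliminated
  n5 stuck-at-1: n1=1, n2=0, n3=1, n4=0, n5=1 [stuck-at-1] → 1 — matches
Only n5 stuck-at-1 reproduces the observed 1.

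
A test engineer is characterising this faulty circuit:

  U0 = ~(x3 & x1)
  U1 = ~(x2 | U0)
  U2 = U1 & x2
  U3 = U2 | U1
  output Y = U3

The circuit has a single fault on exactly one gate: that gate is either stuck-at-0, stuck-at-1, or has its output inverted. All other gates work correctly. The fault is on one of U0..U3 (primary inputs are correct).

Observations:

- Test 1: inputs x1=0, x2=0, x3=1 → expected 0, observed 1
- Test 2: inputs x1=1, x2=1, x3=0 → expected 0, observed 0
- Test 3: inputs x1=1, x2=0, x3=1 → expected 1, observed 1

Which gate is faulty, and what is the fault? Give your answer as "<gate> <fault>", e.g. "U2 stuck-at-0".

Fault-free values for test 1 (x1=0, x2=0, x3=1): U0=1, U1=0, U2=0, U3=0, giving Y=0. Observed 1.
Test 1: faults giving observed 1 are {U0 stuck-at-0, U0 inverted output, U1 stuck-at-1, U1 inverted output, U2 stuck-at-1, U2 inverted output, U3 stuck-at-1, U3 inverted output}.
Test 2 (x1=1, x2=1, x3=0): fault-free U0=1, U1=0, U2=0, U3=0 → 0; observed 0. Eliminates U1 stuck-at-1, U1 inverted output, U2 stuck-at-1, U2 inverted output, U3 stuck-at-1, U3 inverted output.
Test 3 (x1=1, x2=0, x3=1): fault-free U0=0, U1=1, U2=0, U3=1 → 1; observed 1. Eliminates U0 inverted output.
Only U0 stuck-at-0 is consistent with every test.

U0 stuck-at-0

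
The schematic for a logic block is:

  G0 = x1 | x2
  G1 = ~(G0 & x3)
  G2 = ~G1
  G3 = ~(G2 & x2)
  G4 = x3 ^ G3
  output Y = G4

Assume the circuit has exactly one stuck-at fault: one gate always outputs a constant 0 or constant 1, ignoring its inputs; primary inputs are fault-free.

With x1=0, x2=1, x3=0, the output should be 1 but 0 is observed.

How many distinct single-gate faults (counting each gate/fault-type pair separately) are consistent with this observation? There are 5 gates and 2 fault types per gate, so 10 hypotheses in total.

Fault-free: G0=1, G1=1, G2=0, G3=1, G4=1 → 1. Observed 0.
  G0 stuck-at-0: output 1 ✗
  G0 stuck-at-1: output 1 ✗
  G1 stuck-at-0: output 0 ✓
  G1 stuck-at-1: output 1 ✗
  G2 stuck-at-0: output 1 ✗
  G2 stuck-at-1: output 0 ✓
  G3 stuck-at-0: output 0 ✓
  G3 stuck-at-1: output 1 ✗
  G4 stuck-at-0: output 0 ✓
  G4 stuck-at-1: output 1 ✗
Consistent faults: {G1 stuck-at-0, G2 stuck-at-1, G3 stuck-at-0, G4 stuck-at-0} — 4 in all.

4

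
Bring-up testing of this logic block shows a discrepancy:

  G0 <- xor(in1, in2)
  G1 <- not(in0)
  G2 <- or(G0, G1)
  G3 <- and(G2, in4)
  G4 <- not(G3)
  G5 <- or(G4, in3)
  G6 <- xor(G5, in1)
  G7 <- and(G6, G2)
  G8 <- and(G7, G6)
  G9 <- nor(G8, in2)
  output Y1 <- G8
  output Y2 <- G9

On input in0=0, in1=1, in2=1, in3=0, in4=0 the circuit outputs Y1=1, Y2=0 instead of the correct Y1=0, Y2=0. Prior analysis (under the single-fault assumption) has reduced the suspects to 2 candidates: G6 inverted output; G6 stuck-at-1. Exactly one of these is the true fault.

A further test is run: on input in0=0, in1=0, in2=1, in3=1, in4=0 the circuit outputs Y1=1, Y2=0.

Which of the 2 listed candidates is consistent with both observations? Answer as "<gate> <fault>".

G6 stuck-at-1

Evaluate each candidate on input in0=0, in1=0, in2=1, in3=1, in4=0:
  G6 inverted output: G0=1, G1=1, G2=1, G3=0, G4=1, G5=1, G6=0 [inverted output], G7=0, G8=0, G9=0 → Y1=0, Y2=0 — eliminated
  G6 stuck-at-1: G0=1, G1=1, G2=1, G3=0, G4=1, G5=1, G6=1 [stuck-at-1], G7=1, G8=1, G9=0 → Y1=1, Y2=0 — matches
Only G6 stuck-at-1 reproduces the observed Y1=1, Y2=0.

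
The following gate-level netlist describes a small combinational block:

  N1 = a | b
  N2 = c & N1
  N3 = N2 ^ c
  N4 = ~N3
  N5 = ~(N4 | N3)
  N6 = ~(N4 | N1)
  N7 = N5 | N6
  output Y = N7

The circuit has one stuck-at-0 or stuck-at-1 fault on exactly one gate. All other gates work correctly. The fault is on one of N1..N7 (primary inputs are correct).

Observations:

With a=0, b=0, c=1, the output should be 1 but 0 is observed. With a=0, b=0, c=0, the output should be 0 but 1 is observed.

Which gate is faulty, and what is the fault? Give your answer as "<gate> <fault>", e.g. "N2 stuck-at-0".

N2 stuck-at-1

Fault-free values for test 1 (a=0, b=0, c=1): N1=0, N2=0, N3=1, N4=0, N5=0, N6=1, N7=1, giving Y=1. Observed 0.
Test 1: faults giving observed 0 are {N1 stuck-at-1, N2 stuck-at-1, N3 stuck-at-0, N4 stuck-at-1, N6 stuck-at-0, N7 stuck-at-0}.
Test 2 (a=0, b=0, c=0): fault-free N1=0, N2=0, N3=0, N4=1, N5=0, N6=0, N7=0 → 0; observed 1. Eliminates N1 stuck-at-1, N3 stuck-at-0, N4 stuck-at-1, N6 stuck-at-0, N7 stuck-at-0.
Only N2 stuck-at-1 is consistent with every test.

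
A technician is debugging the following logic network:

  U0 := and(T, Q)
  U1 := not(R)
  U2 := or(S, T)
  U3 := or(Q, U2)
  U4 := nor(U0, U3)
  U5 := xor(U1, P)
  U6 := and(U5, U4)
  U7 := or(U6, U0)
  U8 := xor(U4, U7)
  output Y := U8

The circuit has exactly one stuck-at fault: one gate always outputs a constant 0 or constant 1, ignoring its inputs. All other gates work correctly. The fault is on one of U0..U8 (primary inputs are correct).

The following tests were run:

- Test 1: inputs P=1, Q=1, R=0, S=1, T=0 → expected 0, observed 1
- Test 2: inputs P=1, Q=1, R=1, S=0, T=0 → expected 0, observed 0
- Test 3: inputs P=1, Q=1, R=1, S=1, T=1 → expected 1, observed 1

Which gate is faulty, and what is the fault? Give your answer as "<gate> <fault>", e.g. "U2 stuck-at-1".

U3 stuck-at-0

Fault-free values for test 1 (P=1, Q=1, R=0, S=1, T=0): U0=0, U1=1, U2=1, U3=1, U4=0, U5=0, U6=0, U7=0, U8=0, giving Y=0. Observed 1.
Test 1: faults giving observed 1 are {U0 stuck-at-1, U3 stuck-at-0, U4 stuck-at-1, U6 stuck-at-1, U7 stuck-at-1, U8 stuck-at-1}.
Test 2 (P=1, Q=1, R=1, S=0, T=0): fault-free U0=0, U1=0, U2=0, U3=1, U4=0, U5=1, U6=0, U7=0, U8=0 → 0; observed 0. Eliminates U0 stuck-at-1, U6 stuck-at-1, U7 stuck-at-1, U8 stuck-at-1.
Test 3 (P=1, Q=1, R=1, S=1, T=1): fault-free U0=1, U1=0, U2=1, U3=1, U4=0, U5=1, U6=0, U7=1, U8=1 → 1; observed 1. Eliminates U4 stuck-at-1.
Only U3 stuck-at-0 is consistent with every test.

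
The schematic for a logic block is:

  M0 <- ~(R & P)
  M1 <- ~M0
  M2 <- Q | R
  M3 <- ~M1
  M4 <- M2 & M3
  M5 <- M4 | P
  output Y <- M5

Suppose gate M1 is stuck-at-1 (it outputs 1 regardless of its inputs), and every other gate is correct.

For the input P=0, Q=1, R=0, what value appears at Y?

0

Propagate with M1 forced: M0=1, M1=1 [stuck-at-1], M2=1, M3=0, M4=0, M5=0.
So Y = 0. (Without the fault it would be 1.)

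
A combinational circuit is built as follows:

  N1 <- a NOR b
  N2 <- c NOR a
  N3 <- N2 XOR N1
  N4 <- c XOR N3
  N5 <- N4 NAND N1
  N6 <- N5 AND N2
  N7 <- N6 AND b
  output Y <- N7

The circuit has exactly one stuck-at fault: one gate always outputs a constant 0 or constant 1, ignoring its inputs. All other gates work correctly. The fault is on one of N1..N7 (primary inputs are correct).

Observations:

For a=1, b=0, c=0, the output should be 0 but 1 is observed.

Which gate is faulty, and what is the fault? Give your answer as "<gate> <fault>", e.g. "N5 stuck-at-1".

N7 stuck-at-1

Fault-free values for test 1 (a=1, b=0, c=0): N1=0, N2=0, N3=0, N4=0, N5=1, N6=0, N7=0, giving Y=0. Observed 1.
Test 1: faults giving observed 1 are {N7 stuck-at-1}.
Only N7 stuck-at-1 is consistent with every test.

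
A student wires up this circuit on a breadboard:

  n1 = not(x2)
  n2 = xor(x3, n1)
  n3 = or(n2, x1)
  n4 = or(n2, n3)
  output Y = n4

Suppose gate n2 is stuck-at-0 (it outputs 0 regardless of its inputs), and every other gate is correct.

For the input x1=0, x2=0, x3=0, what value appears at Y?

0

Propagate with n2 forced: n1=1, n2=0 [stuck-at-0], n3=0, n4=0.
So Y = 0. (Without the fault it would be 1.)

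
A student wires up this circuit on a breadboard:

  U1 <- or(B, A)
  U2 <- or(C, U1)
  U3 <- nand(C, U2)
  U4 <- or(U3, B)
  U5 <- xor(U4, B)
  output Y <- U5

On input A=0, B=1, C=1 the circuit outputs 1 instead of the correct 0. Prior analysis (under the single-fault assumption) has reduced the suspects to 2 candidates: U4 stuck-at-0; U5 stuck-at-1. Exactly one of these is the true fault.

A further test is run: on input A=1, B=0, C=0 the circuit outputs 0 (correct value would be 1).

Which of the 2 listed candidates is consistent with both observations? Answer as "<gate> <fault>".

Evaluate each candidate on input A=1, B=0, C=0:
  U4 stuck-at-0: U1=1, U2=1, U3=1, U4=0 [stuck-at-0], U5=0 → 0 — matches
  U5 stuck-at-1: U1=1, U2=1, U3=1, U4=1, U5=1 [stuck-at-1] → 1 — eliminated
Only U4 stuck-at-0 reproduces the observed 0.

U4 stuck-at-0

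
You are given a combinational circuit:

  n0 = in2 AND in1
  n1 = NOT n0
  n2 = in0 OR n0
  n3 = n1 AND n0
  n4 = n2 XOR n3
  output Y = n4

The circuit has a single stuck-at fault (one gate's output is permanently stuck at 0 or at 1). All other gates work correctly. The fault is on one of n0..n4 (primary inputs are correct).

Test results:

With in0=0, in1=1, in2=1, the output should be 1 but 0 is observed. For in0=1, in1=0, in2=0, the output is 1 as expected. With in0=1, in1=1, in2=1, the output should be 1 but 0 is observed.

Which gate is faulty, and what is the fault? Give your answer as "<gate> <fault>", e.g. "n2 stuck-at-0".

Fault-free values for test 1 (in0=0, in1=1, in2=1): n0=1, n1=0, n2=1, n3=0, n4=1, giving Y=1. Observed 0.
Test 1: faults giving observed 0 are {n0 stuck-at-0, n1 stuck-at-1, n2 stuck-at-0, n3 stuck-at-1, n4 stuck-at-0}.
Test 2 (in0=1, in1=0, in2=0): fault-free n0=0, n1=1, n2=1, n3=0, n4=1 → 1; observed 1. Eliminates n2 stuck-at-0, n3 stuck-at-1, n4 stuck-at-0.
Test 3 (in0=1, in1=1, in2=1): fault-free n0=1, n1=0, n2=1, n3=0, n4=1 → 1; observed 0. Eliminates n0 stuck-at-0.
Only n1 stuck-at-1 is consistent with every test.

n1 stuck-at-1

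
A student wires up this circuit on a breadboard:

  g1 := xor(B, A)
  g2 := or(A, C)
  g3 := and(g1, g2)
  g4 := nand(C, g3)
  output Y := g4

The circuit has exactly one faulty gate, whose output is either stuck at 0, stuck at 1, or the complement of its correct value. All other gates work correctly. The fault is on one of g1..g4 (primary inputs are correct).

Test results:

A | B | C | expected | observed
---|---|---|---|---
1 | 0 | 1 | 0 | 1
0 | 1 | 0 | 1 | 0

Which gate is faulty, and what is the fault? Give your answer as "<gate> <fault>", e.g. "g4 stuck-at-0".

Fault-free values for test 1 (A=1, B=0, C=1): g1=1, g2=1, g3=1, g4=0, giving Y=0. Observed 1.
Test 1: faults giving observed 1 are {g1 stuck-at-0, g1 inverted output, g2 stuck-at-0, g2 inverted output, g3 stuck-at-0, g3 inverted output, g4 stuck-at-1, g4 inverted output}.
Test 2 (A=0, B=1, C=0): fault-free g1=1, g2=0, g3=0, g4=1 → 1; observed 0. Eliminates g1 stuck-at-0, g1 inverted output, g2 stuck-at-0, g2 inverted output, g3 stuck-at-0, g3 inverted output, g4 stuck-at-1.
Only g4 inverted output is consistent with every test.

g4 inverted output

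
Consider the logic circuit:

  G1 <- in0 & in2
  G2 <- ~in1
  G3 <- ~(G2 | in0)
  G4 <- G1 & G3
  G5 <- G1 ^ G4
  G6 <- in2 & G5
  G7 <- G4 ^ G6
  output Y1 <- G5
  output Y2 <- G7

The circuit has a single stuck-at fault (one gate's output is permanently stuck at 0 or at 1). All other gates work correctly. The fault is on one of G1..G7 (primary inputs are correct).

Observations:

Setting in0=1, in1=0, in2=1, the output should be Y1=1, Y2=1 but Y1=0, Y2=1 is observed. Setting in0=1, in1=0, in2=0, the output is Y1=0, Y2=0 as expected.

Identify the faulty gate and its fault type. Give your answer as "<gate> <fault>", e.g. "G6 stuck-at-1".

Fault-free values for test 1 (in0=1, in1=0, in2=1): G1=1, G2=1, G3=0, G4=0, G5=1, G6=1, G7=1, giving Y1=1, Y2=1. Observed Y1=0, Y2=1.
Test 1: faults giving observed Y1=0, Y2=1 are {G3 stuck-at-1, G4 stuck-at-1}.
Test 2 (in0=1, in1=0, in2=0): fault-free G1=0, G2=1, G3=0, G4=0, G5=0, G6=0, G7=0 → Y1=0, Y2=0; observed Y1=0, Y2=0. Eliminates G4 stuck-at-1.
Only G3 stuck-at-1 is consistent with every test.

G3 stuck-at-1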